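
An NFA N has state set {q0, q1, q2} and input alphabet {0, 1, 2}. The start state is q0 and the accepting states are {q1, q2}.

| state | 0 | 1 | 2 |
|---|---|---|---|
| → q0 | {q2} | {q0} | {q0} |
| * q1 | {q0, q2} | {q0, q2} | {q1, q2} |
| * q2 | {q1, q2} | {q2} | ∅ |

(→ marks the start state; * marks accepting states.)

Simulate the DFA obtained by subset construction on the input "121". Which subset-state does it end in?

{q0}

Start: {q0}.
δ(q0,1) = {q0}.
Union: {q0}.
After 1: {q0}.
δ(q0,2) = {q0}.
Union: {q0}.
After 2: {q0}.
δ(q0,1) = {q0}.
Union: {q0}.
After 1: {q0}.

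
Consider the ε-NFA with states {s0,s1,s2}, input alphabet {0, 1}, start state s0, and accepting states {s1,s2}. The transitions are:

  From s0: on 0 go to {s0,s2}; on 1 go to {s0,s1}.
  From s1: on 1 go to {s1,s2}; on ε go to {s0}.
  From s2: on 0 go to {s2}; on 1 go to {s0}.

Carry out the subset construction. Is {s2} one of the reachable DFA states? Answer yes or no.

no

Start state of the DFA: {s0} (ε-closure of the NFA start).
{s0} --0--> {s0,s2}  [new]
{s0} --1--> {s0,s1}  [new]
{s0,s2} --0--> {s0,s2}  [seen]
{s0,s2} --1--> {s0,s1}  [seen]
{s0,s1} --0--> {s0,s2}  [seen]
{s0,s1} --1--> {s0,s1,s2}  [new]
{s0,s1,s2} --0--> {s0,s2}  [seen]
{s0,s1,s2} --1--> {s0,s1,s2}  [seen]
Reachable DFA states: {s0}, {s0,s2}, {s0,s1}, {s0,s1,s2}.
{s2} is not among them.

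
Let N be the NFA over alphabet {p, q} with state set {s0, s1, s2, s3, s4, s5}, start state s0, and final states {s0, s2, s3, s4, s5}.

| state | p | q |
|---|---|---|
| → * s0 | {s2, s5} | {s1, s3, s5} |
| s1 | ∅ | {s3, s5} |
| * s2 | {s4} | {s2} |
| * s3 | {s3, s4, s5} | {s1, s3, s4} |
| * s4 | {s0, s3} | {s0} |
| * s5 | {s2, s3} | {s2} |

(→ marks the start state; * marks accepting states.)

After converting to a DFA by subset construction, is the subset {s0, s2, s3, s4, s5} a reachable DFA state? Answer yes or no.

Start state of the DFA: {s0}.
{s0} --p--> {s2, s5}  [new]
{s0} --q--> {s1, s3, s5}  [new]
{s2, s5} --p--> {s2, s3, s4}  [new]
{s2, s5} --q--> {s2}  [new]
{s1, s3, s5} --p--> {s2, s3, s4, s5}  [new]
{s1, s3, s5} --q--> {s1, s2, s3, s4, s5}  [new]
{s2, s3, s4} --p--> {s0, s3, s4, s5}  [new]
{s2, s3, s4} --q--> {s0, s1, s2, s3, s4}  [new]
{s2} --p--> {s4}  [new]
{s2} --q--> {s2}  [seen]
{s2, s3, s4, s5} --p--> {s0, s2, s3, s4, s5}  [new]
{s2, s3, s4, s5} --q--> {s0, s1, s2, s3, s4}  [seen]
{s1, s2, s3, s4, s5} --p--> {s0, s2, s3, s4, s5}  [seen]
{s1, s2, s3, s4, s5} --q--> {s0, s1, s2, s3, s4, s5}  [new]
{s0, s3, s4, s5} --p--> {s0, s2, s3, s4, s5}  [seen]
{s0, s3, s4, s5} --q--> {s0, s1, s2, s3, s4, s5}  [seen]
{s0, s1, s2, s3, s4} --p--> {s0, s2, s3, s4, s5}  [seen]
{s0, s1, s2, s3, s4} --q--> {s0, s1, s2, s3, s4, s5}  [seen]
{s4} --p--> {s0, s3}  [new]
{s4} --q--> {s0}  [seen]
{s0, s2, s3, s4, s5} --p--> {s0, s2, s3, s4, s5}  [seen]
{s0, s2, s3, s4, s5} --q--> {s0, s1, s2, s3, s4, s5}  [seen]
{s0, s1, s2, s3, s4, s5} --p--> {s0, s2, s3, s4, s5}  [seen]
{s0, s1, s2, s3, s4, s5} --q--> {s0, s1, s2, s3, s4, s5}  [seen]
{s0, s3} --p--> {s2, s3, s4, s5}  [seen]
{s0, s3} --q--> {s1, s3, s4, s5}  [new]
{s1, s3, s4, s5} --p--> {s0, s2, s3, s4, s5}  [seen]
{s1, s3, s4, s5} --q--> {s0, s1, s2, s3, s4, s5}  [seen]
Reachable DFA states: {s0}, {s2, s5}, {s1, s3, s5}, {s2, s3, s4}, {s2}, {s2, s3, s4, s5}, {s1, s2, s3, s4, s5}, {s0, s3, s4, s5}, {s0, s1, s2, s3, s4}, {s4}, {s0, s2, s3, s4, s5}, {s0, s1, s2, s3, s4, s5}, {s0, s3}, {s1, s3, s4, s5}.
{s0, s2, s3, s4, s5} is among them.

yes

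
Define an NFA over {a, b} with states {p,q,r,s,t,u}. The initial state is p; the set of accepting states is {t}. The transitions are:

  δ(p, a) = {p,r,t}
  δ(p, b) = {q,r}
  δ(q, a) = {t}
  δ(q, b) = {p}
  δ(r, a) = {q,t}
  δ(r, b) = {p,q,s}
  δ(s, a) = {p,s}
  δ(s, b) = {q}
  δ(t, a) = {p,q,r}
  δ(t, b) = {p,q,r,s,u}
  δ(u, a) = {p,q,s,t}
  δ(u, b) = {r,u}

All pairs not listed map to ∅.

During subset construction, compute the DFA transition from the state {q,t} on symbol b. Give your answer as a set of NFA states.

δ(q,b) = {p}; δ(t,b) = {p,q,r,s,u}.
Union: {p,q,r,s,u}.

{p,q,r,s,u}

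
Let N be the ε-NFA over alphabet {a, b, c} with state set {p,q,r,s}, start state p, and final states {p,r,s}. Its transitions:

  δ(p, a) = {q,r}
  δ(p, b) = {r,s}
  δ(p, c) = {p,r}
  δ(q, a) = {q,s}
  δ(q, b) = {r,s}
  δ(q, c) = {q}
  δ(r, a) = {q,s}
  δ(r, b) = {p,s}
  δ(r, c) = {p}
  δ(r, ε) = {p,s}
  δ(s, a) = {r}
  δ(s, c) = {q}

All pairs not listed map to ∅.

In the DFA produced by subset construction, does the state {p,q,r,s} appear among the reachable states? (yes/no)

Start state of the DFA: {p} (ε-closure of the NFA start).
{p} --a--> {p,q,r,s}  [new]
{p} --b--> {p,r,s}  [new]
{p} --c--> {p,r,s}  [seen]
{p,q,r,s} --a--> {p,q,r,s}  [seen]
{p,q,r,s} --b--> {p,r,s}  [seen]
{p,q,r,s} --c--> {p,q,r,s}  [seen]
{p,r,s} --a--> {p,q,r,s}  [seen]
{p,r,s} --b--> {p,r,s}  [seen]
{p,r,s} --c--> {p,q,r,s}  [seen]
Reachable DFA states: {p}, {p,q,r,s}, {p,r,s}.
{p,q,r,s} is among them.

yes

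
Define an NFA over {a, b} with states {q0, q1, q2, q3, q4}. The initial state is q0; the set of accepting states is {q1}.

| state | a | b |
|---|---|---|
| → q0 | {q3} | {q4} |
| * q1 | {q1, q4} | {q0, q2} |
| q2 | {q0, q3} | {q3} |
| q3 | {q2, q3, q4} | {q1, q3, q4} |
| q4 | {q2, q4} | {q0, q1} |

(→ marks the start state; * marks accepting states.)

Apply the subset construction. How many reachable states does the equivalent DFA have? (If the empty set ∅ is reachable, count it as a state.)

13

Start state of the DFA: {q0}.
{q0} --a--> {q3}  [new]
{q0} --b--> {q4}  [new]
{q3} --a--> {q2, q3, q4}  [new]
{q3} --b--> {q1, q3, q4}  [new]
{q4} --a--> {q2, q4}  [new]
{q4} --b--> {q0, q1}  [new]
{q2, q3, q4} --a--> {q0, q2, q3, q4}  [new]
{q2, q3, q4} --b--> {q0, q1, q3, q4}  [new]
{q1, q3, q4} --a--> {q1, q2, q3, q4}  [new]
{q1, q3, q4} --b--> {q0, q1, q2, q3, q4}  [new]
{q2, q4} --a--> {q0, q2, q3, q4}  [seen]
{q2, q4} --b--> {q0, q1, q3}  [new]
{q0, q1} --a--> {q1, q3, q4}  [seen]
{q0, q1} --b--> {q0, q2, q4}  [new]
{q0, q2, q3, q4} --a--> {q0, q2, q3, q4}  [seen]
{q0, q2, q3, q4} --b--> {q0, q1, q3, q4}  [seen]
{q0, q1, q3, q4} --a--> {q1, q2, q3, q4}  [seen]
{q0, q1, q3, q4} --b--> {q0, q1, q2, q3, q4}  [seen]
{q1, q2, q3, q4} --a--> {q0, q1, q2, q3, q4}  [seen]
{q1, q2, q3, q4} --b--> {q0, q1, q2, q3, q4}  [seen]
{q0, q1, q2, q3, q4} --a--> {q0, q1, q2, q3, q4}  [seen]
{q0, q1, q2, q3, q4} --b--> {q0, q1, q2, q3, q4}  [seen]
{q0, q1, q3} --a--> {q1, q2, q3, q4}  [seen]
{q0, q1, q3} --b--> {q0, q1, q2, q3, q4}  [seen]
{q0, q2, q4} --a--> {q0, q2, q3, q4}  [seen]
{q0, q2, q4} --b--> {q0, q1, q3, q4}  [seen]
Reachable DFA states: {q0}, {q3}, {q4}, {q2, q3, q4}, {q1, q3, q4}, {q2, q4}, {q0, q1}, {q0, q2, q3, q4}, {q0, q1, q3, q4}, {q1, q2, q3, q4}, {q0, q1, q2, q3, q4}, {q0, q1, q3}, {q0, q2, q4}.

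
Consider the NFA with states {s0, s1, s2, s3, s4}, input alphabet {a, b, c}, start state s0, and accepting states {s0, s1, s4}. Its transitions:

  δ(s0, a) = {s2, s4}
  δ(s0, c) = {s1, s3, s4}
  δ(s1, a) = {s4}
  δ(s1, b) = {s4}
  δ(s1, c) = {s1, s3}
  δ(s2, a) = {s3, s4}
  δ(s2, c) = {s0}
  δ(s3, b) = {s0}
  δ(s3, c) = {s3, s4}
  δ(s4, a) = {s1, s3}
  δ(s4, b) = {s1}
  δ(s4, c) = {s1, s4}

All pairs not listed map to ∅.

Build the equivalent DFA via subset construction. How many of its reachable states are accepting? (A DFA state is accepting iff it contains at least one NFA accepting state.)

Start state of the DFA: {s0}.
{s0} --a--> {s2, s4}  [new]
{s0} --b--> ∅  [new]
{s0} --c--> {s1, s3, s4}  [new]
{s2, s4} --a--> {s1, s3, s4}  [seen]
{s2, s4} --b--> {s1}  [new]
{s2, s4} --c--> {s0, s1, s4}  [new]
∅ --a--> ∅  [seen]
∅ --b--> ∅  [seen]
∅ --c--> ∅  [seen]
{s1, s3, s4} --a--> {s1, s3, s4}  [seen]
{s1, s3, s4} --b--> {s0, s1, s4}  [seen]
{s1, s3, s4} --c--> {s1, s3, s4}  [seen]
{s1} --a--> {s4}  [new]
{s1} --b--> {s4}  [seen]
{s1} --c--> {s1, s3}  [new]
{s0, s1, s4} --a--> {s1, s2, s3, s4}  [new]
{s0, s1, s4} --b--> {s1, s4}  [new]
{s0, s1, s4} --c--> {s1, s3, s4}  [seen]
{s4} --a--> {s1, s3}  [seen]
{s4} --b--> {s1}  [seen]
{s4} --c--> {s1, s4}  [seen]
{s1, s3} --a--> {s4}  [seen]
{s1, s3} --b--> {s0, s4}  [new]
{s1, s3} --c--> {s1, s3, s4}  [seen]
{s1, s2, s3, s4} --a--> {s1, s3, s4}  [seen]
{s1, s2, s3, s4} --b--> {s0, s1, s4}  [seen]
{s1, s2, s3, s4} --c--> {s0, s1, s3, s4}  [new]
{s1, s4} --a--> {s1, s3, s4}  [seen]
{s1, s4} --b--> {s1, s4}  [seen]
{s1, s4} --c--> {s1, s3, s4}  [seen]
{s0, s4} --a--> {s1, s2, s3, s4}  [seen]
{s0, s4} --b--> {s1}  [seen]
{s0, s4} --c--> {s1, s3, s4}  [seen]
{s0, s1, s3, s4} --a--> {s1, s2, s3, s4}  [seen]
{s0, s1, s3, s4} --b--> {s0, s1, s4}  [seen]
{s0, s1, s3, s4} --c--> {s1, s3, s4}  [seen]
Reachable DFA states: {s0}, {s2, s4}, ∅, {s1, s3, s4}, {s1}, {s0, s1, s4}, {s4}, {s1, s3}, {s1, s2, s3, s4}, {s1, s4}, {s0, s4}, {s0, s1, s3, s4}.
Accepting DFA states (contain an NFA accepting state): {s0}, {s2, s4}, {s1, s3, s4}, {s1}, {s0, s1, s4}, {s4}, {s1, s3}, {s1, s2, s3, s4}, {s1, s4}, {s0, s4}, {s0, s1, s3, s4}.

11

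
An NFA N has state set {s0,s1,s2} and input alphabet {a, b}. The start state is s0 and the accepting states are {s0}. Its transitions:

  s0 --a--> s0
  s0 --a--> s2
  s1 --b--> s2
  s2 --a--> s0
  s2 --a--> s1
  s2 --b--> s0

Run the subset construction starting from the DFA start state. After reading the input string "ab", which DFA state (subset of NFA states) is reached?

Start: {s0}.
δ(s0,a) = {s0,s2}.
Union: {s0,s2}.
After a: {s0,s2}.
δ(s0,b) = ∅; δ(s2,b) = {s0}.
Union: {s0}.
After b: {s0}.

{s0}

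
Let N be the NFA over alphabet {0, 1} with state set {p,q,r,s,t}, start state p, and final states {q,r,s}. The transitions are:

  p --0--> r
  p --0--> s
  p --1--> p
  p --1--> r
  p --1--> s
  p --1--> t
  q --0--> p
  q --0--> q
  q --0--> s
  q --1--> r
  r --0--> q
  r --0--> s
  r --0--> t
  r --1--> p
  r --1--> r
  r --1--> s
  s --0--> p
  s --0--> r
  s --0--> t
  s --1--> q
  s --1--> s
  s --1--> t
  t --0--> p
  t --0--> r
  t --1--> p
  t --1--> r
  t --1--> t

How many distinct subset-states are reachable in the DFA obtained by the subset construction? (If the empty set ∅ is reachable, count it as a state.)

4

Start state of the DFA: {p}.
{p} --0--> {r,s}  [new]
{p} --1--> {p,r,s,t}  [new]
{r,s} --0--> {p,q,r,s,t}  [new]
{r,s} --1--> {p,q,r,s,t}  [seen]
{p,r,s,t} --0--> {p,q,r,s,t}  [seen]
{p,r,s,t} --1--> {p,q,r,s,t}  [seen]
{p,q,r,s,t} --0--> {p,q,r,s,t}  [seen]
{p,q,r,s,t} --1--> {p,q,r,s,t}  [seen]
Reachable DFA states: {p}, {r,s}, {p,r,s,t}, {p,q,r,s,t}.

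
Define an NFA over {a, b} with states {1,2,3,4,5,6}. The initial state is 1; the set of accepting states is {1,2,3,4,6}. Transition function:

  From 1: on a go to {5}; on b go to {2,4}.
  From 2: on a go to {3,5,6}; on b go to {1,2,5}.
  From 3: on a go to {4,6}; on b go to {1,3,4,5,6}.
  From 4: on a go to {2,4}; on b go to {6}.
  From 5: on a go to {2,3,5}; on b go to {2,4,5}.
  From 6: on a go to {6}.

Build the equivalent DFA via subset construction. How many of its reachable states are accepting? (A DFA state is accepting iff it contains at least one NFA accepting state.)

Start state of the DFA: {1}.
{1} --a--> {5}  [new]
{1} --b--> {2,4}  [new]
{5} --a--> {2,3,5}  [new]
{5} --b--> {2,4,5}  [new]
{2,4} --a--> {2,3,4,5,6}  [new]
{2,4} --b--> {1,2,5,6}  [new]
{2,3,5} --a--> {2,3,4,5,6}  [seen]
{2,3,5} --b--> {1,2,3,4,5,6}  [new]
{2,4,5} --a--> {2,3,4,5,6}  [seen]
{2,4,5} --b--> {1,2,4,5,6}  [new]
{2,3,4,5,6} --a--> {2,3,4,5,6}  [seen]
{2,3,4,5,6} --b--> {1,2,3,4,5,6}  [seen]
{1,2,5,6} --a--> {2,3,5,6}  [new]
{1,2,5,6} --b--> {1,2,4,5}  [new]
{1,2,3,4,5,6} --a--> {2,3,4,5,6}  [seen]
{1,2,3,4,5,6} --b--> {1,2,3,4,5,6}  [seen]
{1,2,4,5,6} --a--> {2,3,4,5,6}  [seen]
{1,2,4,5,6} --b--> {1,2,4,5,6}  [seen]
{2,3,5,6} --a--> {2,3,4,5,6}  [seen]
{2,3,5,6} --b--> {1,2,3,4,5,6}  [seen]
{1,2,4,5} --a--> {2,3,4,5,6}  [seen]
{1,2,4,5} --b--> {1,2,4,5,6}  [seen]
Reachable DFA states: {1}, {5}, {2,4}, {2,3,5}, {2,4,5}, {2,3,4,5,6}, {1,2,5,6}, {1,2,3,4,5,6}, {1,2,4,5,6}, {2,3,5,6}, {1,2,4,5}.
Accepting DFA states (contain an NFA accepting state): {1}, {2,4}, {2,3,5}, {2,4,5}, {2,3,4,5,6}, {1,2,5,6}, {1,2,3,4,5,6}, {1,2,4,5,6}, {2,3,5,6}, {1,2,4,5}.

10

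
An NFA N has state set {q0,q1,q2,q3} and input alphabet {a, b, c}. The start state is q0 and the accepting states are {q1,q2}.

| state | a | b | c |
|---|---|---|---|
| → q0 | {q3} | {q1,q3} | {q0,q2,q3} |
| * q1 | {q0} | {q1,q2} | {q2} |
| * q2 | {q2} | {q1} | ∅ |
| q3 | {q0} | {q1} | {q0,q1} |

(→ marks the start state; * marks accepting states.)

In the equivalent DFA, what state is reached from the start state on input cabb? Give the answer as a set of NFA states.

Start: {q0}.
δ(q0,c) = {q0,q2,q3}.
Union: {q0,q2,q3}.
After c: {q0,q2,q3}.
δ(q0,a) = {q3}; δ(q2,a) = {q2}; δ(q3,a) = {q0}.
Union: {q0,q2,q3}.
After a: {q0,q2,q3}.
δ(q0,b) = {q1,q3}; δ(q2,b) = {q1}; δ(q3,b) = {q1}.
Union: {q1,q3}.
After b: {q1,q3}.
δ(q1,b) = {q1,q2}; δ(q3,b) = {q1}.
Union: {q1,q2}.
After b: {q1,q2}.

{q1,q2}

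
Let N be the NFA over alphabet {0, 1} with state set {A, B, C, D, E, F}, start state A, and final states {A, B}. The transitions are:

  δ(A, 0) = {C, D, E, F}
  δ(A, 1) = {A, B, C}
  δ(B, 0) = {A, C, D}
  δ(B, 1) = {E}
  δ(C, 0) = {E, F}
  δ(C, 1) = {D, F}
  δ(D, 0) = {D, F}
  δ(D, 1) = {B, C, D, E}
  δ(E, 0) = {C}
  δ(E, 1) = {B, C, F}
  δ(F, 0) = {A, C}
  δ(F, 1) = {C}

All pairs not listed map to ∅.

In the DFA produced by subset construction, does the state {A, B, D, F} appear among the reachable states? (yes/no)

no

Start state of the DFA: {A}.
{A} --0--> {C, D, E, F}  [new]
{A} --1--> {A, B, C}  [new]
{C, D, E, F} --0--> {A, C, D, E, F}  [new]
{C, D, E, F} --1--> {B, C, D, E, F}  [new]
{A, B, C} --0--> {A, C, D, E, F}  [seen]
{A, B, C} --1--> {A, B, C, D, E, F}  [new]
{A, C, D, E, F} --0--> {A, C, D, E, F}  [seen]
{A, C, D, E, F} --1--> {A, B, C, D, E, F}  [seen]
{B, C, D, E, F} --0--> {A, C, D, E, F}  [seen]
{B, C, D, E, F} --1--> {B, C, D, E, F}  [seen]
{A, B, C, D, E, F} --0--> {A, C, D, E, F}  [seen]
{A, B, C, D, E, F} --1--> {A, B, C, D, E, F}  [seen]
Reachable DFA states: {A}, {C, D, E, F}, {A, B, C}, {A, C, D, E, F}, {B, C, D, E, F}, {A, B, C, D, E, F}.
{A, B, D, F} is not among them.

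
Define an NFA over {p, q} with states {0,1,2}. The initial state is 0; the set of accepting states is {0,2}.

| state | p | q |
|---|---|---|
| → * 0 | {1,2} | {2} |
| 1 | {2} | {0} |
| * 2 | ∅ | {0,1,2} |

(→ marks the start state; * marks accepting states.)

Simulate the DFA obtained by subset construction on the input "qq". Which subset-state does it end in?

Start: {0}.
δ(0,q) = {2}.
Union: {2}.
After q: {2}.
δ(2,q) = {0,1,2}.
Union: {0,1,2}.
After q: {0,1,2}.

{0,1,2}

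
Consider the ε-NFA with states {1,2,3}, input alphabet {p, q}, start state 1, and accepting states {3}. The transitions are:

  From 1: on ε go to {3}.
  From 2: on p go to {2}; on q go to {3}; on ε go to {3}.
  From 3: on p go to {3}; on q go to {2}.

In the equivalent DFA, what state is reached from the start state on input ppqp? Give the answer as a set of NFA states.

{2,3}

Start: {1,3}.
δ(1,p) = ∅; δ(3,p) = {3}.
Union: {3}.
After p: {3}.
δ(3,p) = {3}.
Union: {3}.
After p: {3}.
δ(3,q) = {2}.
Union: {2}.
ε-closure gives {2,3}.
After q: {2,3}.
δ(2,p) = {2}; δ(3,p) = {3}.
Union: {2,3}.
After p: {2,3}.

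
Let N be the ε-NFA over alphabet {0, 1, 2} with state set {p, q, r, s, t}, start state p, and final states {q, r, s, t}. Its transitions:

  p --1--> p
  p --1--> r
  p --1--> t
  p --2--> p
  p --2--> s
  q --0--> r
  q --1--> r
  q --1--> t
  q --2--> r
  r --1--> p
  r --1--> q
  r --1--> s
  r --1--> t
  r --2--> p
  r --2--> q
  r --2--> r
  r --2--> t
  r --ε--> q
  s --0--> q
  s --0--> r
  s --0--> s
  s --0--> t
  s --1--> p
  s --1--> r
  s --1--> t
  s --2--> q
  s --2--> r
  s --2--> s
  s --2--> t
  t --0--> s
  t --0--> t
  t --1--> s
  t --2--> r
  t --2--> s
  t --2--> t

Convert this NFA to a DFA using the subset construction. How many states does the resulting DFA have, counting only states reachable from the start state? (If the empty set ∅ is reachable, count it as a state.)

6

Start state of the DFA: {p} (ε-closure of the NFA start).
{p} --0--> ∅  [new]
{p} --1--> {p, q, r, t}  [new]
{p} --2--> {p, s}  [new]
∅ --0--> ∅  [seen]
∅ --1--> ∅  [seen]
∅ --2--> ∅  [seen]
{p, q, r, t} --0--> {q, r, s, t}  [new]
{p, q, r, t} --1--> {p, q, r, s, t}  [new]
{p, q, r, t} --2--> {p, q, r, s, t}  [seen]
{p, s} --0--> {q, r, s, t}  [seen]
{p, s} --1--> {p, q, r, t}  [seen]
{p, s} --2--> {p, q, r, s, t}  [seen]
{q, r, s, t} --0--> {q, r, s, t}  [seen]
{q, r, s, t} --1--> {p, q, r, s, t}  [seen]
{q, r, s, t} --2--> {p, q, r, s, t}  [seen]
{p, q, r, s, t} --0--> {q, r, s, t}  [seen]
{p, q, r, s, t} --1--> {p, q, r, s, t}  [seen]
{p, q, r, s, t} --2--> {p, q, r, s, t}  [seen]
Reachable DFA states: {p}, ∅, {p, q, r, t}, {p, s}, {q, r, s, t}, {p, q, r, s, t}.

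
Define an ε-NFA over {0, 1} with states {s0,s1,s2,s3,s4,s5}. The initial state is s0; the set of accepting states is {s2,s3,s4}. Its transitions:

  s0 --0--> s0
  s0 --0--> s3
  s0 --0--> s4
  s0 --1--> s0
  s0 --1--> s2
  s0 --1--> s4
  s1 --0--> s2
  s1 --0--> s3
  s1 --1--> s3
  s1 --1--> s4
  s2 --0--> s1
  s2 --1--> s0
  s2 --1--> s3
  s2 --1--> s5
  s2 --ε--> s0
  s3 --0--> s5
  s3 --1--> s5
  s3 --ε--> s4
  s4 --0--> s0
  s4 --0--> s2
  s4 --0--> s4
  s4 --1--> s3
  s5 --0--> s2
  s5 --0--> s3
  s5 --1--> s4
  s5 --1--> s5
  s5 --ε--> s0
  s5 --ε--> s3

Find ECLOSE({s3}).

{s3,s4}

Begin with {s3}.
s3 →ε {s4}; add s4.
ε-closure = {s3,s4}.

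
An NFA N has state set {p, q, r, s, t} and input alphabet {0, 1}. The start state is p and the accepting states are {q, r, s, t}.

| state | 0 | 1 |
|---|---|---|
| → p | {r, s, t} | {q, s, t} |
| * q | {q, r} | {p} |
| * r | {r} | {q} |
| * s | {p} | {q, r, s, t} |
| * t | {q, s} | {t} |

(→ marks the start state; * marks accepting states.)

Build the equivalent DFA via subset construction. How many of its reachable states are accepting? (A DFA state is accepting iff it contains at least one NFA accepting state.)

Start state of the DFA: {p}.
{p} --0--> {r, s, t}  [new]
{p} --1--> {q, s, t}  [new]
{r, s, t} --0--> {p, q, r, s}  [new]
{r, s, t} --1--> {q, r, s, t}  [new]
{q, s, t} --0--> {p, q, r, s}  [seen]
{q, s, t} --1--> {p, q, r, s, t}  [new]
{p, q, r, s} --0--> {p, q, r, s, t}  [seen]
{p, q, r, s} --1--> {p, q, r, s, t}  [seen]
{q, r, s, t} --0--> {p, q, r, s}  [seen]
{q, r, s, t} --1--> {p, q, r, s, t}  [seen]
{p, q, r, s, t} --0--> {p, q, r, s, t}  [seen]
{p, q, r, s, t} --1--> {p, q, r, s, t}  [seen]
Reachable DFA states: {p}, {r, s, t}, {q, s, t}, {p, q, r, s}, {q, r, s, t}, {p, q, r, s, t}.
Accepting DFA states (contain an NFA accepting state): {r, s, t}, {q, s, t}, {p, q, r, s}, {q, r, s, t}, {p, q, r, s, t}.

5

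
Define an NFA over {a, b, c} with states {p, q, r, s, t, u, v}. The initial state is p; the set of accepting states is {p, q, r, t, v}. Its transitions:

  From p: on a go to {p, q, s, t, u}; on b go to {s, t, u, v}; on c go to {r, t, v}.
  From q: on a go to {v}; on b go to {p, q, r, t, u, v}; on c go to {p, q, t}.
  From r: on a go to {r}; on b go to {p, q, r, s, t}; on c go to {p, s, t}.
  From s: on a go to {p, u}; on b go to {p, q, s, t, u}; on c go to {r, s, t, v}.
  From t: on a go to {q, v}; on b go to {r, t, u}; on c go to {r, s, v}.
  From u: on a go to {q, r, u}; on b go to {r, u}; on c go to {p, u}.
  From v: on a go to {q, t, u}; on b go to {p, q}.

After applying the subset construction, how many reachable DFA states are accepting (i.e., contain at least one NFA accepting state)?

10

Start state of the DFA: {p}.
{p} --a--> {p, q, s, t, u}  [new]
{p} --b--> {s, t, u, v}  [new]
{p} --c--> {r, t, v}  [new]
{p, q, s, t, u} --a--> {p, q, r, s, t, u, v}  [new]
{p, q, s, t, u} --b--> {p, q, r, s, t, u, v}  [seen]
{p, q, s, t, u} --c--> {p, q, r, s, t, u, v}  [seen]
{s, t, u, v} --a--> {p, q, r, t, u, v}  [new]
{s, t, u, v} --b--> {p, q, r, s, t, u}  [new]
{s, t, u, v} --c--> {p, r, s, t, u, v}  [new]
{r, t, v} --a--> {q, r, t, u, v}  [new]
{r, t, v} --b--> {p, q, r, s, t, u}  [seen]
{r, t, v} --c--> {p, r, s, t, v}  [new]
{p, q, r, s, t, u, v} --a--> {p, q, r, s, t, u, v}  [seen]
{p, q, r, s, t, u, v} --b--> {p, q, r, s, t, u, v}  [seen]
{p, q, r, s, t, u, v} --c--> {p, q, r, s, t, u, v}  [seen]
{p, q, r, t, u, v} --a--> {p, q, r, s, t, u, v}  [seen]
{p, q, r, t, u, v} --b--> {p, q, r, s, t, u, v}  [seen]
{p, q, r, t, u, v} --c--> {p, q, r, s, t, u, v}  [seen]
{p, q, r, s, t, u} --a--> {p, q, r, s, t, u, v}  [seen]
{p, q, r, s, t, u} --b--> {p, q, r, s, t, u, v}  [seen]
{p, q, r, s, t, u} --c--> {p, q, r, s, t, u, v}  [seen]
{p, r, s, t, u, v} --a--> {p, q, r, s, t, u, v}  [seen]
{p, r, s, t, u, v} --b--> {p, q, r, s, t, u, v}  [seen]
{p, r, s, t, u, v} --c--> {p, r, s, t, u, v}  [seen]
{q, r, t, u, v} --a--> {q, r, t, u, v}  [seen]
{q, r, t, u, v} --b--> {p, q, r, s, t, u, v}  [seen]
{q, r, t, u, v} --c--> {p, q, r, s, t, u, v}  [seen]
{p, r, s, t, v} --a--> {p, q, r, s, t, u, v}  [seen]
{p, r, s, t, v} --b--> {p, q, r, s, t, u, v}  [seen]
{p, r, s, t, v} --c--> {p, r, s, t, v}  [seen]
Reachable DFA states: {p}, {p, q, s, t, u}, {s, t, u, v}, {r, t, v}, {p, q, r, s, t, u, v}, {p, q, r, t, u, v}, {p, q, r, s, t, u}, {p, r, s, t, u, v}, {q, r, t, u, v}, {p, r, s, t, v}.
Accepting DFA states (contain an NFA accepting state): {p}, {p, q, s, t, u}, {s, t, u, v}, {r, t, v}, {p, q, r, s, t, u, v}, {p, q, r, t, u, v}, {p, q, r, s, t, u}, {p, r, s, t, u, v}, {q, r, t, u, v}, {p, r, s, t, v}.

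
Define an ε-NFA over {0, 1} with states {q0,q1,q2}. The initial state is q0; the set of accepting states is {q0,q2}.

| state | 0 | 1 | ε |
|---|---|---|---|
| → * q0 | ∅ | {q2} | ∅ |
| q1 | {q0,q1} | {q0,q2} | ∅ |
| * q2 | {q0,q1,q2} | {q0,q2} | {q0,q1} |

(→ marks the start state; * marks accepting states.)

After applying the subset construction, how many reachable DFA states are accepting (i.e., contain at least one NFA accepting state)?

2

Start state of the DFA: {q0} (ε-closure of the NFA start).
{q0} --0--> ∅  [new]
{q0} --1--> {q0,q1,q2}  [new]
∅ --0--> ∅  [seen]
∅ --1--> ∅  [seen]
{q0,q1,q2} --0--> {q0,q1,q2}  [seen]
{q0,q1,q2} --1--> {q0,q1,q2}  [seen]
Reachable DFA states: {q0}, ∅, {q0,q1,q2}.
Accepting DFA states (contain an NFA accepting state): {q0}, {q0,q1,q2}.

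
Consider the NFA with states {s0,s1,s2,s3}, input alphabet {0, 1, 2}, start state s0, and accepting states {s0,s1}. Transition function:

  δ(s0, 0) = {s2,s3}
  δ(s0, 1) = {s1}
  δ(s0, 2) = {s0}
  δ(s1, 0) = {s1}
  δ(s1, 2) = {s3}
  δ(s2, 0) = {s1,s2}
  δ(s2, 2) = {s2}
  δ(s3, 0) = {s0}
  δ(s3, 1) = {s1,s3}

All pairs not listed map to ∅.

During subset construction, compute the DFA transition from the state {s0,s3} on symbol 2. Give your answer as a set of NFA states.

{s0}

δ(s0,2) = {s0}; δ(s3,2) = ∅.
Union: {s0}.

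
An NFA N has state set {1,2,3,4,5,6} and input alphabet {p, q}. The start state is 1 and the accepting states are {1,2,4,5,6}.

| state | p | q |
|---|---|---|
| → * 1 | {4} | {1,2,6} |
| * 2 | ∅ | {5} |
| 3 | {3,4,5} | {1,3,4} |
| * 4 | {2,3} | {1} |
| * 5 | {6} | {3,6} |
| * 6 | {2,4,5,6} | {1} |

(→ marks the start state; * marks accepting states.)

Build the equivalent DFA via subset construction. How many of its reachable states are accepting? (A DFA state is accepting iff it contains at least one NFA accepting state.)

Start state of the DFA: {1}.
{1} --p--> {4}  [new]
{1} --q--> {1,2,6}  [new]
{4} --p--> {2,3}  [new]
{4} --q--> {1}  [seen]
{1,2,6} --p--> {2,4,5,6}  [new]
{1,2,6} --q--> {1,2,5,6}  [new]
{2,3} --p--> {3,4,5}  [new]
{2,3} --q--> {1,3,4,5}  [new]
{2,4,5,6} --p--> {2,3,4,5,6}  [new]
{2,4,5,6} --q--> {1,3,5,6}  [new]
{1,2,5,6} --p--> {2,4,5,6}  [seen]
{1,2,5,6} --q--> {1,2,3,5,6}  [new]
{3,4,5} --p--> {2,3,4,5,6}  [seen]
{3,4,5} --q--> {1,3,4,6}  [new]
{1,3,4,5} --p--> {2,3,4,5,6}  [seen]
{1,3,4,5} --q--> {1,2,3,4,6}  [new]
{2,3,4,5,6} --p--> {2,3,4,5,6}  [seen]
{2,3,4,5,6} --q--> {1,3,4,5,6}  [new]
{1,3,5,6} --p--> {2,3,4,5,6}  [seen]
{1,3,5,6} --q--> {1,2,3,4,6}  [seen]
{1,2,3,5,6} --p--> {2,3,4,5,6}  [seen]
{1,2,3,5,6} --q--> {1,2,3,4,5,6}  [new]
{1,3,4,6} --p--> {2,3,4,5,6}  [seen]
{1,3,4,6} --q--> {1,2,3,4,6}  [seen]
{1,2,3,4,6} --p--> {2,3,4,5,6}  [seen]
{1,2,3,4,6} --q--> {1,2,3,4,5,6}  [seen]
{1,3,4,5,6} --p--> {2,3,4,5,6}  [seen]
{1,3,4,5,6} --q--> {1,2,3,4,6}  [seen]
{1,2,3,4,5,6} --p--> {2,3,4,5,6}  [seen]
{1,2,3,4,5,6} --q--> {1,2,3,4,5,6}  [seen]
Reachable DFA states: {1}, {4}, {1,2,6}, {2,3}, {2,4,5,6}, {1,2,5,6}, {3,4,5}, {1,3,4,5}, {2,3,4,5,6}, {1,3,5,6}, {1,2,3,5,6}, {1,3,4,6}, {1,2,3,4,6}, {1,3,4,5,6}, {1,2,3,4,5,6}.
Accepting DFA states (contain an NFA accepting state): {1}, {4}, {1,2,6}, {2,3}, {2,4,5,6}, {1,2,5,6}, {3,4,5}, {1,3,4,5}, {2,3,4,5,6}, {1,3,5,6}, {1,2,3,5,6}, {1,3,4,6}, {1,2,3,4,6}, {1,3,4,5,6}, {1,2,3,4,5,6}.

15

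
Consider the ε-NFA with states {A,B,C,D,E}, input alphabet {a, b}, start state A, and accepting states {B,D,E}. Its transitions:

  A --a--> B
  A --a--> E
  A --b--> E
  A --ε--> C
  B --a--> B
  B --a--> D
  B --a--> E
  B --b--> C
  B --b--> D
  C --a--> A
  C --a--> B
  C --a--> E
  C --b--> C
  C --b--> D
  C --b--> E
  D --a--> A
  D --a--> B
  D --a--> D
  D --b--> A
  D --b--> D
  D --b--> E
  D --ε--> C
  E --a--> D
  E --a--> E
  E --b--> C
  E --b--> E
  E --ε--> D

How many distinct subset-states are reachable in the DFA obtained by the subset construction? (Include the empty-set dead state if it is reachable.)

Start state of the DFA: {A,C} (ε-closure of the NFA start).
{A,C} --a--> {A,B,C,D,E}  [new]
{A,C} --b--> {C,D,E}  [new]
{A,B,C,D,E} --a--> {A,B,C,D,E}  [seen]
{A,B,C,D,E} --b--> {A,C,D,E}  [new]
{C,D,E} --a--> {A,B,C,D,E}  [seen]
{C,D,E} --b--> {A,C,D,E}  [seen]
{A,C,D,E} --a--> {A,B,C,D,E}  [seen]
{A,C,D,E} --b--> {A,C,D,E}  [seen]
Reachable DFA states: {A,C}, {A,B,C,D,E}, {C,D,E}, {A,C,D,E}.

4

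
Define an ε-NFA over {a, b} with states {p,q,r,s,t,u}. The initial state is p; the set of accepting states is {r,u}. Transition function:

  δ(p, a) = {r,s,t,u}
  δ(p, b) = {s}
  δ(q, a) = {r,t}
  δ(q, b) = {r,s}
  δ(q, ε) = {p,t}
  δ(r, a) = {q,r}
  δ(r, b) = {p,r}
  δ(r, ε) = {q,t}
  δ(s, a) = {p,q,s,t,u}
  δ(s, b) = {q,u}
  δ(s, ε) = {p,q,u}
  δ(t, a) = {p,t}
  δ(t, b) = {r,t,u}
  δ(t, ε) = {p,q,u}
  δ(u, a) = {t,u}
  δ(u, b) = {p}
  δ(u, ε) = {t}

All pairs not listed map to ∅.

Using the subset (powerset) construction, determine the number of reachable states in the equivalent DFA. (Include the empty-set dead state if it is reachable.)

Start state of the DFA: {p} (ε-closure of the NFA start).
{p} --a--> {p,q,r,s,t,u}  [new]
{p} --b--> {p,q,s,t,u}  [new]
{p,q,r,s,t,u} --a--> {p,q,r,s,t,u}  [seen]
{p,q,r,s,t,u} --b--> {p,q,r,s,t,u}  [seen]
{p,q,s,t,u} --a--> {p,q,r,s,t,u}  [seen]
{p,q,s,t,u} --b--> {p,q,r,s,t,u}  [seen]
Reachable DFA states: {p}, {p,q,r,s,t,u}, {p,q,s,t,u}.

3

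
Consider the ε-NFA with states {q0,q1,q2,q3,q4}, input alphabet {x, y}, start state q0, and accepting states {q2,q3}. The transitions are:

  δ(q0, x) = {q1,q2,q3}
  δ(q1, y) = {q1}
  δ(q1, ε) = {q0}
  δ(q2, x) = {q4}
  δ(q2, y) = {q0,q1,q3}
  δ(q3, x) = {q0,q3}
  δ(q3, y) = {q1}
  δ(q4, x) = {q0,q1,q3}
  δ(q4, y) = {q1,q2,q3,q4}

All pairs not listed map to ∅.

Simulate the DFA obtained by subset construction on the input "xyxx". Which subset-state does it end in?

Start: {q0}.
δ(q0,x) = {q1,q2,q3}.
Union: {q1,q2,q3}.
ε-closure gives {q0,q1,q2,q3}.
After x: {q0,q1,q2,q3}.
δ(q0,y) = ∅; δ(q1,y) = {q1}; δ(q2,y) = {q0,q1,q3}; δ(q3,y) = {q1}.
Union: {q0,q1,q3}.
After y: {q0,q1,q3}.
δ(q0,x) = {q1,q2,q3}; δ(q1,x) = ∅; δ(q3,x) = {q0,q3}.
Union: {q0,q1,q2,q3}.
After x: {q0,q1,q2,q3}.
δ(q0,x) = {q1,q2,q3}; δ(q1,x) = ∅; δ(q2,x) = {q4}; δ(q3,x) = {q0,q3}.
Union: {q0,q1,q2,q3,q4}.
After x: {q0,q1,q2,q3,q4}.

{q0,q1,q2,q3,q4}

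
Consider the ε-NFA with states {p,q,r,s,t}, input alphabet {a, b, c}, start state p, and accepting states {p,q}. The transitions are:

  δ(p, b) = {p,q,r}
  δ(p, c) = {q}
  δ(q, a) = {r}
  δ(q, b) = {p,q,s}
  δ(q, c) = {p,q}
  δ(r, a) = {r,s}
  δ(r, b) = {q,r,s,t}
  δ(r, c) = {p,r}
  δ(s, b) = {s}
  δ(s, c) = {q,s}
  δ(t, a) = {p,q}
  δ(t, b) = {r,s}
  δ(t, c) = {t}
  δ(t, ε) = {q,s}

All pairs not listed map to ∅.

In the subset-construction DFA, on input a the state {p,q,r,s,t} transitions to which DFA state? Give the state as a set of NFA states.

{p,q,r,s}

δ(p,a) = ∅; δ(q,a) = {r}; δ(r,a) = {r,s}; δ(s,a) = ∅; δ(t,a) = {p,q}.
Union: {p,q,r,s}.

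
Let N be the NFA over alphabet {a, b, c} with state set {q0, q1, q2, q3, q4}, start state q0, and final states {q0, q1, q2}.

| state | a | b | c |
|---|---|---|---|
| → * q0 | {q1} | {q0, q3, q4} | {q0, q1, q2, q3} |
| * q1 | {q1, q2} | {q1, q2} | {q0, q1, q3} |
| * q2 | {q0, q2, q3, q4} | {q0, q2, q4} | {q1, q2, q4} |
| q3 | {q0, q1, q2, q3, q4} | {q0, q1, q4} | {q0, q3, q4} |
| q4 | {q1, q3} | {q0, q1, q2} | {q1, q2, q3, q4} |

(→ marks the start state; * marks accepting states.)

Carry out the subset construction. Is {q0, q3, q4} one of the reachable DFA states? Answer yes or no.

Start state of the DFA: {q0}.
{q0} --a--> {q1}  [new]
{q0} --b--> {q0, q3, q4}  [new]
{q0} --c--> {q0, q1, q2, q3}  [new]
{q1} --a--> {q1, q2}  [new]
{q1} --b--> {q1, q2}  [seen]
{q1} --c--> {q0, q1, q3}  [new]
{q0, q3, q4} --a--> {q0, q1, q2, q3, q4}  [new]
{q0, q3, q4} --b--> {q0, q1, q2, q3, q4}  [seen]
{q0, q3, q4} --c--> {q0, q1, q2, q3, q4}  [seen]
{q0, q1, q2, q3} --a--> {q0, q1, q2, q3, q4}  [seen]
{q0, q1, q2, q3} --b--> {q0, q1, q2, q3, q4}  [seen]
{q0, q1, q2, q3} --c--> {q0, q1, q2, q3, q4}  [seen]
{q1, q2} --a--> {q0, q1, q2, q3, q4}  [seen]
{q1, q2} --b--> {q0, q1, q2, q4}  [new]
{q1, q2} --c--> {q0, q1, q2, q3, q4}  [seen]
{q0, q1, q3} --a--> {q0, q1, q2, q3, q4}  [seen]
{q0, q1, q3} --b--> {q0, q1, q2, q3, q4}  [seen]
{q0, q1, q3} --c--> {q0, q1, q2, q3, q4}  [seen]
{q0, q1, q2, q3, q4} --a--> {q0, q1, q2, q3, q4}  [seen]
{q0, q1, q2, q3, q4} --b--> {q0, q1, q2, q3, q4}  [seen]
{q0, q1, q2, q3, q4} --c--> {q0, q1, q2, q3, q4}  [seen]
{q0, q1, q2, q4} --a--> {q0, q1, q2, q3, q4}  [seen]
{q0, q1, q2, q4} --b--> {q0, q1, q2, q3, q4}  [seen]
{q0, q1, q2, q4} --c--> {q0, q1, q2, q3, q4}  [seen]
Reachable DFA states: {q0}, {q1}, {q0, q3, q4}, {q0, q1, q2, q3}, {q1, q2}, {q0, q1, q3}, {q0, q1, q2, q3, q4}, {q0, q1, q2, q4}.
{q0, q3, q4} is among them.

yes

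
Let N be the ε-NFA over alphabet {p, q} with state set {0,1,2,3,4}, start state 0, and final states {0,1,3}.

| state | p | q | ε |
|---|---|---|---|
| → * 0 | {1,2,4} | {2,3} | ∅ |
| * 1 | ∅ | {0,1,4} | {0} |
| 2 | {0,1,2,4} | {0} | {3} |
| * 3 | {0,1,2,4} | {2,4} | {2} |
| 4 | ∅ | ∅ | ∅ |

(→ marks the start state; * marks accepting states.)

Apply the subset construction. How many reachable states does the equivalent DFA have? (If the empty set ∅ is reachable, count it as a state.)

4

Start state of the DFA: {0} (ε-closure of the NFA start).
{0} --p--> {0,1,2,3,4}  [new]
{0} --q--> {2,3}  [new]
{0,1,2,3,4} --p--> {0,1,2,3,4}  [seen]
{0,1,2,3,4} --q--> {0,1,2,3,4}  [seen]
{2,3} --p--> {0,1,2,3,4}  [seen]
{2,3} --q--> {0,2,3,4}  [new]
{0,2,3,4} --p--> {0,1,2,3,4}  [seen]
{0,2,3,4} --q--> {0,2,3,4}  [seen]
Reachable DFA states: {0}, {0,1,2,3,4}, {2,3}, {0,2,3,4}.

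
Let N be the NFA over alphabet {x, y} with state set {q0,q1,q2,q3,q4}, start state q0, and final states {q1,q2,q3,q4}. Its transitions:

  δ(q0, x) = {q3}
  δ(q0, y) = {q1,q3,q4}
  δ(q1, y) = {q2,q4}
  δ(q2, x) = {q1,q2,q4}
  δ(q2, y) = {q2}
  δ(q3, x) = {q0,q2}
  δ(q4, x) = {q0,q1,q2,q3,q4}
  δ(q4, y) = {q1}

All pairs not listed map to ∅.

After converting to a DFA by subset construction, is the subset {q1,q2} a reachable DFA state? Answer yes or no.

no

Start state of the DFA: {q0}.
{q0} --x--> {q3}  [new]
{q0} --y--> {q1,q3,q4}  [new]
{q3} --x--> {q0,q2}  [new]
{q3} --y--> ∅  [new]
{q1,q3,q4} --x--> {q0,q1,q2,q3,q4}  [new]
{q1,q3,q4} --y--> {q1,q2,q4}  [new]
{q0,q2} --x--> {q1,q2,q3,q4}  [new]
{q0,q2} --y--> {q1,q2,q3,q4}  [seen]
∅ --x--> ∅  [seen]
∅ --y--> ∅  [seen]
{q0,q1,q2,q3,q4} --x--> {q0,q1,q2,q3,q4}  [seen]
{q0,q1,q2,q3,q4} --y--> {q1,q2,q3,q4}  [seen]
{q1,q2,q4} --x--> {q0,q1,q2,q3,q4}  [seen]
{q1,q2,q4} --y--> {q1,q2,q4}  [seen]
{q1,q2,q3,q4} --x--> {q0,q1,q2,q3,q4}  [seen]
{q1,q2,q3,q4} --y--> {q1,q2,q4}  [seen]
Reachable DFA states: {q0}, {q3}, {q1,q3,q4}, {q0,q2}, ∅, {q0,q1,q2,q3,q4}, {q1,q2,q4}, {q1,q2,q3,q4}.
{q1,q2} is not among them.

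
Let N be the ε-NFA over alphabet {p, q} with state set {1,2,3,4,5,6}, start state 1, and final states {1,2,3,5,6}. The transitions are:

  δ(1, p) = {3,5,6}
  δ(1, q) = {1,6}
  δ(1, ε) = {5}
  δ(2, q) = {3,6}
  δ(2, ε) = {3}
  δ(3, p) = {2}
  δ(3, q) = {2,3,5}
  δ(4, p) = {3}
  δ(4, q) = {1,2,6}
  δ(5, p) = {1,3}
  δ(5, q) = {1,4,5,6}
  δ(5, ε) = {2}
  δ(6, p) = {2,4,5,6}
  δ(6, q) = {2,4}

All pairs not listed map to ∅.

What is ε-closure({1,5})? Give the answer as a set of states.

Begin with {1,5}.
5 →ε {2}; add 2.
2 →ε {3}; add 3.
ε-closure = {1,2,3,5}.

{1,2,3,5}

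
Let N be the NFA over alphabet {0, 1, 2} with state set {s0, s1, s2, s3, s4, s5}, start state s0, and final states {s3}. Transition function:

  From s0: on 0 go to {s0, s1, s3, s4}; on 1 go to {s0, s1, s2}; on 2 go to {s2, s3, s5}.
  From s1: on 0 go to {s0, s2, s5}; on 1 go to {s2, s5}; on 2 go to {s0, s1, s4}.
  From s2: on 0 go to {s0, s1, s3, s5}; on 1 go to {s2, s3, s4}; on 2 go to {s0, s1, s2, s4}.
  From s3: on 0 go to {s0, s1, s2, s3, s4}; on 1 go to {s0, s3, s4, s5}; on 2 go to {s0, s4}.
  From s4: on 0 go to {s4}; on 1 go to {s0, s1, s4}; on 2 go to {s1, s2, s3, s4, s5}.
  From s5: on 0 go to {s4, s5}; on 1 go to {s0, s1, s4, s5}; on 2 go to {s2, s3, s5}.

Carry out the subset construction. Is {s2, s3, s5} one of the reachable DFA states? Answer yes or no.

yes

Start state of the DFA: {s0}.
{s0} --0--> {s0, s1, s3, s4}  [new]
{s0} --1--> {s0, s1, s2}  [new]
{s0} --2--> {s2, s3, s5}  [new]
{s0, s1, s3, s4} --0--> {s0, s1, s2, s3, s4, s5}  [new]
{s0, s1, s3, s4} --1--> {s0, s1, s2, s3, s4, s5}  [seen]
{s0, s1, s3, s4} --2--> {s0, s1, s2, s3, s4, s5}  [seen]
{s0, s1, s2} --0--> {s0, s1, s2, s3, s4, s5}  [seen]
{s0, s1, s2} --1--> {s0, s1, s2, s3, s4, s5}  [seen]
{s0, s1, s2} --2--> {s0, s1, s2, s3, s4, s5}  [seen]
{s2, s3, s5} --0--> {s0, s1, s2, s3, s4, s5}  [seen]
{s2, s3, s5} --1--> {s0, s1, s2, s3, s4, s5}  [seen]
{s2, s3, s5} --2--> {s0, s1, s2, s3, s4, s5}  [seen]
{s0, s1, s2, s3, s4, s5} --0--> {s0, s1, s2, s3, s4, s5}  [seen]
{s0, s1, s2, s3, s4, s5} --1--> {s0, s1, s2, s3, s4, s5}  [seen]
{s0, s1, s2, s3, s4, s5} --2--> {s0, s1, s2, s3, s4, s5}  [seen]
Reachable DFA states: {s0}, {s0, s1, s3, s4}, {s0, s1, s2}, {s2, s3, s5}, {s0, s1, s2, s3, s4, s5}.
{s2, s3, s5} is among them.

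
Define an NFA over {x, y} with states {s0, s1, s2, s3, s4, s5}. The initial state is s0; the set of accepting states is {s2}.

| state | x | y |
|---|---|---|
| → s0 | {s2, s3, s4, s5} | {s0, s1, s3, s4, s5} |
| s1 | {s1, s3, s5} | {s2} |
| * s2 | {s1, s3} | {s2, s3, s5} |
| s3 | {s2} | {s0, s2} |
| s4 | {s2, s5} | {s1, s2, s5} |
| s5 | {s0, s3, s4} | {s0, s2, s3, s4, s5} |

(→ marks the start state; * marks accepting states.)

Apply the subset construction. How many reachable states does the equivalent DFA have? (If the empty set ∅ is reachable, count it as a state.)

Start state of the DFA: {s0}.
{s0} --x--> {s2, s3, s4, s5}  [new]
{s0} --y--> {s0, s1, s3, s4, s5}  [new]
{s2, s3, s4, s5} --x--> {s0, s1, s2, s3, s4, s5}  [new]
{s2, s3, s4, s5} --y--> {s0, s1, s2, s3, s4, s5}  [seen]
{s0, s1, s3, s4, s5} --x--> {s0, s1, s2, s3, s4, s5}  [seen]
{s0, s1, s3, s4, s5} --y--> {s0, s1, s2, s3, s4, s5}  [seen]
{s0, s1, s2, s3, s4, s5} --x--> {s0, s1, s2, s3, s4, s5}  [seen]
{s0, s1, s2, s3, s4, s5} --y--> {s0, s1, s2, s3, s4, s5}  [seen]
Reachable DFA states: {s0}, {s2, s3, s4, s5}, {s0, s1, s3, s4, s5}, {s0, s1, s2, s3, s4, s5}.

4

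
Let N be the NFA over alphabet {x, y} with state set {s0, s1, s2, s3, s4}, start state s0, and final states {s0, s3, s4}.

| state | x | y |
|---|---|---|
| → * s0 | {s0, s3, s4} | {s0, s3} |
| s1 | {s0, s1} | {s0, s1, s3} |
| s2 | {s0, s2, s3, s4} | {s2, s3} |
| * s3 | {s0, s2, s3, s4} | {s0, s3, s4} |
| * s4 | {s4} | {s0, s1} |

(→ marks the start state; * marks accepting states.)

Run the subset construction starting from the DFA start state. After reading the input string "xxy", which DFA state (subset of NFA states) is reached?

{s0, s1, s2, s3, s4}

Start: {s0}.
δ(s0,x) = {s0, s3, s4}.
Union: {s0, s3, s4}.
After x: {s0, s3, s4}.
δ(s0,x) = {s0, s3, s4}; δ(s3,x) = {s0, s2, s3, s4}; δ(s4,x) = {s4}.
Union: {s0, s2, s3, s4}.
After x: {s0, s2, s3, s4}.
δ(s0,y) = {s0, s3}; δ(s2,y) = {s2, s3}; δ(s3,y) = {s0, s3, s4}; δ(s4,y) = {s0, s1}.
Union: {s0, s1, s2, s3, s4}.
After y: {s0, s1, s2, s3, s4}.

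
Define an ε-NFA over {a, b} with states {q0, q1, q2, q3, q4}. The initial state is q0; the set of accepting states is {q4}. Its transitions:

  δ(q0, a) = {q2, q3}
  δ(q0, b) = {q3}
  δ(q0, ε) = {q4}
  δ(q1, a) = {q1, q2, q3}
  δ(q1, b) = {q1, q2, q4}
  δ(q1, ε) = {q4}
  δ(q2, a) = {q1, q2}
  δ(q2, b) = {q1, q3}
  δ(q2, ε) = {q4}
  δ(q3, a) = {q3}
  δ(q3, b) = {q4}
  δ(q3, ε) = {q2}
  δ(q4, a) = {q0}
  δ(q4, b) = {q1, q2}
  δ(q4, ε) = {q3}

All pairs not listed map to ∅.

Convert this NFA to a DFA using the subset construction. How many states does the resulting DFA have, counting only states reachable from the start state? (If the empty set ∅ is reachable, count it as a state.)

Start state of the DFA: {q0, q2, q3, q4} (ε-closure of the NFA start).
{q0, q2, q3, q4} --a--> {q0, q1, q2, q3, q4}  [new]
{q0, q2, q3, q4} --b--> {q1, q2, q3, q4}  [new]
{q0, q1, q2, q3, q4} --a--> {q0, q1, q2, q3, q4}  [seen]
{q0, q1, q2, q3, q4} --b--> {q1, q2, q3, q4}  [seen]
{q1, q2, q3, q4} --a--> {q0, q1, q2, q3, q4}  [seen]
{q1, q2, q3, q4} --b--> {q1, q2, q3, q4}  [seen]
Reachable DFA states: {q0, q2, q3, q4}, {q0, q1, q2, q3, q4}, {q1, q2, q3, q4}.

3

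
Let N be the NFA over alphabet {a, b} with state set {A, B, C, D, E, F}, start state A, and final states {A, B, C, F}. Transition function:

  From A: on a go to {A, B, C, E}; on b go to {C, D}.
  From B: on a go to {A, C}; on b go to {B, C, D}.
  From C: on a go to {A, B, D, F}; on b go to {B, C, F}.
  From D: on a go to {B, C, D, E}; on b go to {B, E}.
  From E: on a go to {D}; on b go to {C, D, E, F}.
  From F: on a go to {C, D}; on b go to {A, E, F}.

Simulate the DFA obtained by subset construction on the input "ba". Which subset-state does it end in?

Start: {A}.
δ(A,b) = {C, D}.
Union: {C, D}.
After b: {C, D}.
δ(C,a) = {A, B, D, F}; δ(D,a) = {B, C, D, E}.
Union: {A, B, C, D, E, F}.
After a: {A, B, C, D, E, F}.

{A, B, C, D, E, F}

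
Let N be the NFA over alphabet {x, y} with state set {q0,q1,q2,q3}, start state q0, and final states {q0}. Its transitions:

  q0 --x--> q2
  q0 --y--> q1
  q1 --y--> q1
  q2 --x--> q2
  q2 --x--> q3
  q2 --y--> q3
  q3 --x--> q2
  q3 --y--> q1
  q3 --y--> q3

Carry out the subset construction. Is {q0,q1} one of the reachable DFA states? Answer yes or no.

no

Start state of the DFA: {q0}.
{q0} --x--> {q2}  [new]
{q0} --y--> {q1}  [new]
{q2} --x--> {q2,q3}  [new]
{q2} --y--> {q3}  [new]
{q1} --x--> ∅  [new]
{q1} --y--> {q1}  [seen]
{q2,q3} --x--> {q2,q3}  [seen]
{q2,q3} --y--> {q1,q3}  [new]
{q3} --x--> {q2}  [seen]
{q3} --y--> {q1,q3}  [seen]
∅ --x--> ∅  [seen]
∅ --y--> ∅  [seen]
{q1,q3} --x--> {q2}  [seen]
{q1,q3} --y--> {q1,q3}  [seen]
Reachable DFA states: {q0}, {q2}, {q1}, {q2,q3}, {q3}, ∅, {q1,q3}.
{q0,q1} is not among them.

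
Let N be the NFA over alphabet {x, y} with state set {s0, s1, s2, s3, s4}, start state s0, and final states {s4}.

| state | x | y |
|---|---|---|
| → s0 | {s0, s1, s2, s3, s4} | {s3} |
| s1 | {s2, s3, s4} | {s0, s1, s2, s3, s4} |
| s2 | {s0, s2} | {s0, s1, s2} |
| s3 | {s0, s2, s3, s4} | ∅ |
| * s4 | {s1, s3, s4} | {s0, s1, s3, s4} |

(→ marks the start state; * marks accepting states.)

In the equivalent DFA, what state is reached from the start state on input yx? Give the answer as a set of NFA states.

{s0, s2, s3, s4}

Start: {s0}.
δ(s0,y) = {s3}.
Union: {s3}.
After y: {s3}.
δ(s3,x) = {s0, s2, s3, s4}.
Union: {s0, s2, s3, s4}.
After x: {s0, s2, s3, s4}.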